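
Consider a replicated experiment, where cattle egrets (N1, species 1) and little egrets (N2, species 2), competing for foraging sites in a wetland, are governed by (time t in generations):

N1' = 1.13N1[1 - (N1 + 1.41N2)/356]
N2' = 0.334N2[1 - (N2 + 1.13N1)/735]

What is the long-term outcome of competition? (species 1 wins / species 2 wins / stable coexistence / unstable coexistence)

species 2 excludes species 1

Compare the nullcline intercepts: K1/α12 = 356/1.41 = 252 < K2 = 735; K2/α21 = 735/1.13 = 650 > K1 = 356.
Since the inequalities point opposite ways, species 2 can invade but species 1 cannot.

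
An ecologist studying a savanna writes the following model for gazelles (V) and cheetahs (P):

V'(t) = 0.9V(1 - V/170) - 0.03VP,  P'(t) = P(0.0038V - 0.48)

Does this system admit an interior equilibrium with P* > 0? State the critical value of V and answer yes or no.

Threshold V = 126; K > 126, so yes, the predator persists.

The predator equation gives dP/dt > 0 only when V > 0.48/0.0038 = 126.
Without the predator, V → K = 170. Since 170 > 126, the predator can invade and persist.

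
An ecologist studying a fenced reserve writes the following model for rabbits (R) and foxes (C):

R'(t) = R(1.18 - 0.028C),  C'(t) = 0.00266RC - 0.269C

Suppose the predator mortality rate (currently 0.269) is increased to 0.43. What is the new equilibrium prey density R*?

At the interior fixed point, setting dC/dt = 0 with C > 0 fixes R* = (predator death rate)/(RC coefficient) — independent of the other coefficients.
With the change, R* = 0.43/0.00266 = 162; it rises from 101.

R* ≈ 162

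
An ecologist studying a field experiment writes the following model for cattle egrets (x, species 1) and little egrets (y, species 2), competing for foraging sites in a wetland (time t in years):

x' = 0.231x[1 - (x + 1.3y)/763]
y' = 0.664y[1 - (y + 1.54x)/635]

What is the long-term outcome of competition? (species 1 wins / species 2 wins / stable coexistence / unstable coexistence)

unstable coexistence (outcome depends on initial conditions)

Compare the nullcline intercepts: K1/α12 = 763/1.3 = 587 < K2 = 635; K2/α21 = 635/1.54 = 412 < K1 = 763.
Since both are reversed, neither can invade when rare; the interior point is a saddle.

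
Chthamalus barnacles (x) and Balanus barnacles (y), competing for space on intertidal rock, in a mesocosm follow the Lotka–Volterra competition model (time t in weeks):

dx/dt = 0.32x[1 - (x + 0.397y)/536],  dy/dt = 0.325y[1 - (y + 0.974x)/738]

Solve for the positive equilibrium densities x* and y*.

x* ≈ 396, y* ≈ 352

Setting both brackets to zero gives the nullclines x + 0.397y = 536 and 0.974x + y = 738.
Substituting y = 738 - 0.974x into the first: x(1 - 0.397·0.974) = 536 - 0.397·738.
So x* = 243/0.613 = 396, and then y* = 738 - 0.974·396 = 352.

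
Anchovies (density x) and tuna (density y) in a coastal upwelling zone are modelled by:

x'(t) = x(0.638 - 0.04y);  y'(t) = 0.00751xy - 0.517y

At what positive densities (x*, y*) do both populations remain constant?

Set dy/dt = 0 with y > 0: 0.00751x - 0.517 = 0, so x* = 0.517/0.00751 = 68.8.
Set dx/dt = 0 with x > 0: 0.638 - 0.04y = 0, so y* = 0.638/0.04 = 15.9.

x* ≈ 68.8, y* ≈ 15.9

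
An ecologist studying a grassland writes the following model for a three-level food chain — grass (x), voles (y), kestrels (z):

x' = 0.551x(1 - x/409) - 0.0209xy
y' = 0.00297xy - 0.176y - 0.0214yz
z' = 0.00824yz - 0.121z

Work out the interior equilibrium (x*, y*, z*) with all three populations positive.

From dz/dt = 0: 0.00824y* = 0.121, so y* = 14.7.
From dx/dt = 0: 0.551(1 - x*/409) = 0.0209·14.7, giving x* = 409·(1 - 0.557) = 181.
From dy/dt = 0: 0.00297·181 - 0.176 = 0.0214z*, so z* = 0.362/0.0214 = 16.9.

x* ≈ 181, y* ≈ 14.7, z* ≈ 16.9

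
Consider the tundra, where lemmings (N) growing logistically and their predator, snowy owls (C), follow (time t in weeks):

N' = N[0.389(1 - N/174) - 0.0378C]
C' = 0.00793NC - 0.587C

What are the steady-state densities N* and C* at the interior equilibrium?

From dC/dt = 0 with C > 0: 0.00793N* = 0.587, so N* = 74.
Substitute into dN/dt = 0: 0.389(1 - 74/174) = 0.0378C*.
The bracket is 0.575, giving C* = 0.224/0.0378 = 5.91.

N* ≈ 74, C* ≈ 5.91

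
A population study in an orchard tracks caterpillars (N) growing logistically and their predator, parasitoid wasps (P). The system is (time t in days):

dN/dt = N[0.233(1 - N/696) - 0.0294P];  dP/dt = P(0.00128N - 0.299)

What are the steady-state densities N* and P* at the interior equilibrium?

N* ≈ 234, P* ≈ 5.27

From dP/dt = 0 with P > 0: 0.00128N* = 0.299, so N* = 234.
Substitute into dN/dt = 0: 0.233(1 - 234/696) = 0.0294P*.
The bracket is 0.664, giving P* = 0.155/0.0294 = 5.27.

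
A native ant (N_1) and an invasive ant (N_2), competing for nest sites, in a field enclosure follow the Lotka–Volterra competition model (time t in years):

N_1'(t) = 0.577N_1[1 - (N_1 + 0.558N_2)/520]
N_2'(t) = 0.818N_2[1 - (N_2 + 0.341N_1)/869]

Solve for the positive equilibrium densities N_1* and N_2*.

Setting both brackets to zero gives the nullclines N_1 + 0.558N_2 = 520 and 0.341N_1 + N_2 = 869.
Substituting N_2 = 869 - 0.341N_1 into the first: N_1(1 - 0.558·0.341) = 520 - 0.558·869.
So N_1* = 35.1/0.81 = 43.3, and then N_2* = 869 - 0.341·43.3 = 854.

N_1* ≈ 43.3, N_2* ≈ 854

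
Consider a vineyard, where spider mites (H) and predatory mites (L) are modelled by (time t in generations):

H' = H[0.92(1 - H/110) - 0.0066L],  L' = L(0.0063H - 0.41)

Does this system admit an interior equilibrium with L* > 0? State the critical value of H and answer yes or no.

The predator equation gives dL/dt > 0 only when H > 0.41/0.0063 = 65.1.
Without the predator, H → K = 110. Since 110 > 65.1, the predator can invade and persist.

Threshold H = 65.1; K > 65.1, so yes, the predator persists.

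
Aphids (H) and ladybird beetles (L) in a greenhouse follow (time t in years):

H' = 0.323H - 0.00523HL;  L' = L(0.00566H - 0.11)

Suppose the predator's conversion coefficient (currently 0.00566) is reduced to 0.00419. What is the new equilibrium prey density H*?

At the interior fixed point, setting dL/dt = 0 with L > 0 fixes H* = (predator death rate)/(HL coefficient) — independent of the other coefficients.
With the change, H* = 0.11/0.00419 = 26.3; it rises from 19.4.

H* ≈ 26.3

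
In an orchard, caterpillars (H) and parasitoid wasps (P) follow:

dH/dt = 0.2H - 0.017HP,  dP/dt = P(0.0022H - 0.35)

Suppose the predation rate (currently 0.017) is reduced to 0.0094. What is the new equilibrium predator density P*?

P* ≈ 21.3

At the interior fixed point, setting dH/dt = 0 with H > 0 fixes P* = (prey growth rate)/(HP coefficient) — independent of the other coefficients.
With the change, P* = 0.2/0.0094 = 21.3; it rises from 11.8.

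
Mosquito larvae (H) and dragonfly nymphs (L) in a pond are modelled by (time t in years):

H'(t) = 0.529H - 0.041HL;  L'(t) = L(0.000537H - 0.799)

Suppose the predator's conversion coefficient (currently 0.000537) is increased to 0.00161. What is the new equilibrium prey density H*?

H* ≈ 496

At the interior fixed point, setting dL/dt = 0 with L > 0 fixes H* = (predator death rate)/(HL coefficient) — independent of the other coefficients.
With the change, H* = 0.799/0.00161 = 496; it falls from 1490.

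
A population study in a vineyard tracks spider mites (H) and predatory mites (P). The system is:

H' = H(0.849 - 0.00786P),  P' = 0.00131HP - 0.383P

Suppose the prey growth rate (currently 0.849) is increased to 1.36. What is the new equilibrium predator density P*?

P* ≈ 173

At the interior fixed point, setting dH/dt = 0 with H > 0 fixes P* = (prey growth rate)/(HP coefficient) — independent of the other coefficients.
With the change, P* = 1.36/0.00786 = 173; it rises from 108.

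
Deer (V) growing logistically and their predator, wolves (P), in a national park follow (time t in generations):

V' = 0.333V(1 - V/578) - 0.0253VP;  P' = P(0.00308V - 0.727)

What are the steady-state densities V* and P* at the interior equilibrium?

V* ≈ 236, P* ≈ 7.79

From dP/dt = 0 with P > 0: 0.00308V* = 0.727, so V* = 236.
Substitute into dV/dt = 0: 0.333(1 - 236/578) = 0.0253P*.
The bracket is 0.592, giving P* = 0.197/0.0253 = 7.79.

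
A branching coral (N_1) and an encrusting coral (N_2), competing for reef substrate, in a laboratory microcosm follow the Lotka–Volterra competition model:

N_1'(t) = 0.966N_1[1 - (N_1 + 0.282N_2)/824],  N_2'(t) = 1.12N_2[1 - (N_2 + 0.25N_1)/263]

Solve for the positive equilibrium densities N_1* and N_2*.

Setting both brackets to zero gives the nullclines N_1 + 0.282N_2 = 824 and 0.25N_1 + N_2 = 263.
Substituting N_2 = 263 - 0.25N_1 into the first: N_1(1 - 0.282·0.25) = 824 - 0.282·263.
So N_1* = 750/0.929 = 807, and then N_2* = 263 - 0.25·807 = 61.3.

N_1* ≈ 807, N_2* ≈ 61.3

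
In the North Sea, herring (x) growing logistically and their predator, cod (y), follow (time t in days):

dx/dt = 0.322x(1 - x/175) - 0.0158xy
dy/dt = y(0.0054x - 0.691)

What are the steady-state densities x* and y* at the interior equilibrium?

From dy/dt = 0 with y > 0: 0.0054x* = 0.691, so x* = 128.
Substitute into dx/dt = 0: 0.322(1 - 128/175) = 0.0158y*.
The bracket is 0.269, giving y* = 0.0865/0.0158 = 5.48.

x* ≈ 128, y* ≈ 5.48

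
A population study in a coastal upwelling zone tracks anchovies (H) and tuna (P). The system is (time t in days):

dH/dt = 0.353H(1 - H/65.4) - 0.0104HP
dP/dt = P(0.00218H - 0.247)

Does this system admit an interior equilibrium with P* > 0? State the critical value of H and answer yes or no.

The predator equation gives dP/dt > 0 only when H > 0.247/0.00218 = 113.
Without the predator, H → K = 65.4. Since 65.4 < 113, the predator cannot invade.

Threshold H = 113; K < 113, so no, the predator goes extinct.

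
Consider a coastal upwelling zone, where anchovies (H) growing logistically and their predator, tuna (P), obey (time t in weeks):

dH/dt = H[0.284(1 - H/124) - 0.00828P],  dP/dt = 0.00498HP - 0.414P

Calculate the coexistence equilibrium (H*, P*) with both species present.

H* ≈ 83.1, P* ≈ 11.3

From dP/dt = 0 with P > 0: 0.00498H* = 0.414, so H* = 83.1.
Substitute into dH/dt = 0: 0.284(1 - 83.1/124) = 0.00828P*.
The bracket is 0.33, giving P* = 0.0936/0.00828 = 11.3.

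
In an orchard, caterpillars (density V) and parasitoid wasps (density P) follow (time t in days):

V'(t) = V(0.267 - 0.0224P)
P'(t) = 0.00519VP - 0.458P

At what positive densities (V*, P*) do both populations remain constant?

V* ≈ 88.2, P* ≈ 11.9

Set dP/dt = 0 with P > 0: 0.00519V - 0.458 = 0, so V* = 0.458/0.00519 = 88.2.
Set dV/dt = 0 with V > 0: 0.267 - 0.0224P = 0, so P* = 0.267/0.0224 = 11.9.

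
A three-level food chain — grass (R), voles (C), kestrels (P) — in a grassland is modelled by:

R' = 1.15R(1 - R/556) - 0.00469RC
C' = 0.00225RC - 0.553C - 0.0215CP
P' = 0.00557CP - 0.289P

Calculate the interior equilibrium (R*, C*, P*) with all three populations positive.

R* ≈ 438, C* ≈ 51.9, P* ≈ 20.2

From dP/dt = 0: 0.00557C* = 0.289, so C* = 51.9.
From dR/dt = 0: 1.15(1 - R*/556) = 0.00469·51.9, giving R* = 556·(1 - 0.212) = 438.
From dC/dt = 0: 0.00225·438 - 0.553 = 0.0215P*, so P* = 0.433/0.0215 = 20.2.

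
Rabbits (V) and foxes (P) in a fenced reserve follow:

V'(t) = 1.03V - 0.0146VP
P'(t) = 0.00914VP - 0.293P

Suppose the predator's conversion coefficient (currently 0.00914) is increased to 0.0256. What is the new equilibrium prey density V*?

At the interior fixed point, setting dP/dt = 0 with P > 0 fixes V* = (predator death rate)/(VP coefficient) — independent of the other coefficients.
With the change, V* = 0.293/0.0256 = 11.4; it falls from 32.1.

V* ≈ 11.4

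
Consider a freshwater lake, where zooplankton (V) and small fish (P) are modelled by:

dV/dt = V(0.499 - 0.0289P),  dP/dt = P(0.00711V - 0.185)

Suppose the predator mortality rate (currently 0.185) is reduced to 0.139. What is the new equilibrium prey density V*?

V* ≈ 19.5

At the interior fixed point, setting dP/dt = 0 with P > 0 fixes V* = (predator death rate)/(VP coefficient) — independent of the other coefficients.
With the change, V* = 0.139/0.00711 = 19.5; it falls from 26.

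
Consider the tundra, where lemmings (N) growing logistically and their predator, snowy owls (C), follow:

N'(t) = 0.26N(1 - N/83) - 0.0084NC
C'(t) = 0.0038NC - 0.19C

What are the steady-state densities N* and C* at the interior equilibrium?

N* ≈ 50, C* ≈ 12.3

From dC/dt = 0 with C > 0: 0.0038N* = 0.19, so N* = 50.
Substitute into dN/dt = 0: 0.26(1 - 50/83) = 0.0084C*.
The bracket is 0.398, giving C* = 0.103/0.0084 = 12.3.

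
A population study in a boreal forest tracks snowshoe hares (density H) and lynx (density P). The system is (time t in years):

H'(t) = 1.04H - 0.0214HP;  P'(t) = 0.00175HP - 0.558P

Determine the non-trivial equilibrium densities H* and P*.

H* ≈ 319, P* ≈ 48.6

Set dP/dt = 0 with P > 0: 0.00175H - 0.558 = 0, so H* = 0.558/0.00175 = 319.
Set dH/dt = 0 with H > 0: 1.04 - 0.0214P = 0, so P* = 1.04/0.0214 = 48.6.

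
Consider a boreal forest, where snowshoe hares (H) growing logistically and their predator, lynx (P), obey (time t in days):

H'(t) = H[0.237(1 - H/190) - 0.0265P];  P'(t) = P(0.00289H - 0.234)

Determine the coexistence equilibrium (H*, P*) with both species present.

From dP/dt = 0 with P > 0: 0.00289H* = 0.234, so H* = 81.
Substitute into dH/dt = 0: 0.237(1 - 81/190) = 0.0265P*.
The bracket is 0.574, giving P* = 0.136/0.0265 = 5.13.

H* ≈ 81, P* ≈ 5.13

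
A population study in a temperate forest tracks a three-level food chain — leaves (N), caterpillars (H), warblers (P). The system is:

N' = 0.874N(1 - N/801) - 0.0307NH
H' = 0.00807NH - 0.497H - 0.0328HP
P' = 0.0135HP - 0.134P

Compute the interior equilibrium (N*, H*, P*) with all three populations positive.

From dP/dt = 0: 0.0135H* = 0.134, so H* = 9.93.
From dN/dt = 0: 0.874(1 - N*/801) = 0.0307·9.93, giving N* = 801·(1 - 0.349) = 522.
From dH/dt = 0: 0.00807·522 - 0.497 = 0.0328P*, so P* = 3.71/0.0328 = 113.

N* ≈ 522, H* ≈ 9.93, P* ≈ 113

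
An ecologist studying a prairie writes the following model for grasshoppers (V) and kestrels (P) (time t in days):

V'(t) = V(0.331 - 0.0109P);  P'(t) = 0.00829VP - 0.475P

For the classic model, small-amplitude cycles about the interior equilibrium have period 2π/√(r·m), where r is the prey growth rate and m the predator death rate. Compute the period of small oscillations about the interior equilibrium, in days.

T ≈ 15.8 days

Here r = 0.331 and m = 0.475, so r·m = 0.157.
ω = √0.157 = 0.397 per day, hence T = 2π/ω ≈ 15.8 days.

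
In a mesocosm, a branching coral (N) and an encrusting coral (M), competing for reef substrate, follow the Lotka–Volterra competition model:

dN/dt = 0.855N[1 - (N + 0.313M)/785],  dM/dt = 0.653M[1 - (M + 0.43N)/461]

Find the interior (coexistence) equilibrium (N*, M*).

Setting both brackets to zero gives the nullclines N + 0.313M = 785 and 0.43N + M = 461.
Substituting M = 461 - 0.43N into the first: N(1 - 0.313·0.43) = 785 - 0.313·461.
So N* = 641/0.865 = 740, and then M* = 461 - 0.43·740 = 143.

N* ≈ 740, M* ≈ 143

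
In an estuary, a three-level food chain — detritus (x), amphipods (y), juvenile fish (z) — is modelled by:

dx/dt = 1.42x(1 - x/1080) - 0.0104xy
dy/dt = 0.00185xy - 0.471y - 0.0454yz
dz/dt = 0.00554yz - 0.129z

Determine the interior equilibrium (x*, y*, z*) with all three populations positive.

x* ≈ 896, y* ≈ 23.3, z* ≈ 26.1

From dz/dt = 0: 0.00554y* = 0.129, so y* = 23.3.
From dx/dt = 0: 1.42(1 - x*/1080) = 0.0104·23.3, giving x* = 1080·(1 - 0.171) = 896.
From dy/dt = 0: 0.00185·896 - 0.471 = 0.0454z*, so z* = 1.19/0.0454 = 26.1.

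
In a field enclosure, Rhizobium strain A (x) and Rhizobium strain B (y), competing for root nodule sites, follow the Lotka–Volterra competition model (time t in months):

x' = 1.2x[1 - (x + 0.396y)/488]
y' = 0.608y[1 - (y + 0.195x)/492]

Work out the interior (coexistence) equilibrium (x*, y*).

Setting both brackets to zero gives the nullclines x + 0.396y = 488 and 0.195x + y = 492.
Substituting y = 492 - 0.195x into the first: x(1 - 0.396·0.195) = 488 - 0.396·492.
So x* = 293/0.923 = 318, and then y* = 492 - 0.195·318 = 430.

x* ≈ 318, y* ≈ 430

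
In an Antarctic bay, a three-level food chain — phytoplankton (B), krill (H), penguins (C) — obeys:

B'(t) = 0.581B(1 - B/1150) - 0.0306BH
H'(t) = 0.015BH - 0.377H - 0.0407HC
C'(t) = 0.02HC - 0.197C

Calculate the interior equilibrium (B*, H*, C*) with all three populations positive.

B* ≈ 553, H* ≈ 9.85, C* ≈ 195

From dC/dt = 0: 0.02H* = 0.197, so H* = 9.85.
From dB/dt = 0: 0.581(1 - B*/1150) = 0.0306·9.85, giving B* = 1150·(1 - 0.519) = 553.
From dH/dt = 0: 0.015·553 - 0.377 = 0.0407C*, so C* = 7.92/0.0407 = 195.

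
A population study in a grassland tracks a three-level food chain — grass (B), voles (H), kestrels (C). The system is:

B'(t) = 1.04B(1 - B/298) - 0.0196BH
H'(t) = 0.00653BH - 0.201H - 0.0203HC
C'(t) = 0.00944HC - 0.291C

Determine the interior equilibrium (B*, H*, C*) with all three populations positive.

From dC/dt = 0: 0.00944H* = 0.291, so H* = 30.8.
From dB/dt = 0: 1.04(1 - B*/298) = 0.0196·30.8, giving B* = 298·(1 - 0.581) = 125.
From dH/dt = 0: 0.00653·125 - 0.201 = 0.0203C*, so C* = 0.614/0.0203 = 30.3.

B* ≈ 125, H* ≈ 30.8, C* ≈ 30.3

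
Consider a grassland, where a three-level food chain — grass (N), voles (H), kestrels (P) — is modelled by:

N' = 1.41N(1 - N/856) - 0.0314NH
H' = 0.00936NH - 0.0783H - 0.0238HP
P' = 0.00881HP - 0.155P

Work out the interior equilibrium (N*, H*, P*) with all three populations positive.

From dP/dt = 0: 0.00881H* = 0.155, so H* = 17.6.
From dN/dt = 0: 1.41(1 - N*/856) = 0.0314·17.6, giving N* = 856·(1 - 0.392) = 521.
From dH/dt = 0: 0.00936·521 - 0.0783 = 0.0238P*, so P* = 4.79/0.0238 = 201.

N* ≈ 521, H* ≈ 17.6, P* ≈ 201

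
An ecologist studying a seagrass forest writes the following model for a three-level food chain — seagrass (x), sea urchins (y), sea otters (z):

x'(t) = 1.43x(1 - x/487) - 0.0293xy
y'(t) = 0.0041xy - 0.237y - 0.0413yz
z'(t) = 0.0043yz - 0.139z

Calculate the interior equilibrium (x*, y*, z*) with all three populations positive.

x* ≈ 164, y* ≈ 32.3, z* ≈ 10.6

From dz/dt = 0: 0.0043y* = 0.139, so y* = 32.3.
From dx/dt = 0: 1.43(1 - x*/487) = 0.0293·32.3, giving x* = 487·(1 - 0.662) = 164.
From dy/dt = 0: 0.0041·164 - 0.237 = 0.0413z*, so z* = 0.437/0.0413 = 10.6.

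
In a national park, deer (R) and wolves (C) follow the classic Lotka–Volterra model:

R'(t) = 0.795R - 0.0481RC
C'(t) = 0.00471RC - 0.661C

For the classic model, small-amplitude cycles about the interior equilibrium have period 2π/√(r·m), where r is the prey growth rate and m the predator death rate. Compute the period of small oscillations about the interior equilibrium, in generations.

T ≈ 8.67 generations

Here r = 0.795 and m = 0.661, so r·m = 0.525.
ω = √0.525 = 0.725 per generation, hence T = 2π/ω ≈ 8.67 generations.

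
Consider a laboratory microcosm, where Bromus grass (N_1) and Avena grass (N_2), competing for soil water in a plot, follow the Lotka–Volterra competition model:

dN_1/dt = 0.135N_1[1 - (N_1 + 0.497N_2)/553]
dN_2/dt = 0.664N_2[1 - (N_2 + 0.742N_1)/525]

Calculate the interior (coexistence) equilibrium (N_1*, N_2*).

Setting both brackets to zero gives the nullclines N_1 + 0.497N_2 = 553 and 0.742N_1 + N_2 = 525.
Substituting N_2 = 525 - 0.742N_1 into the first: N_1(1 - 0.497·0.742) = 553 - 0.497·525.
So N_1* = 292/0.631 = 463, and then N_2* = 525 - 0.742·463 = 182.

N_1* ≈ 463, N_2* ≈ 182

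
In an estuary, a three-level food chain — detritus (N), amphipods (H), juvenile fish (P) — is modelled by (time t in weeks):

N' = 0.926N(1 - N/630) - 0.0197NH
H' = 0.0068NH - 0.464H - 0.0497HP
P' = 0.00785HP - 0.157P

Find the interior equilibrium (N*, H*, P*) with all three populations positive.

From dP/dt = 0: 0.00785H* = 0.157, so H* = 20.
From dN/dt = 0: 0.926(1 - N*/630) = 0.0197·20, giving N* = 630·(1 - 0.425) = 362.
From dH/dt = 0: 0.0068·362 - 0.464 = 0.0497P*, so P* = 2/0.0497 = 40.2.

N* ≈ 362, H* ≈ 20, P* ≈ 40.2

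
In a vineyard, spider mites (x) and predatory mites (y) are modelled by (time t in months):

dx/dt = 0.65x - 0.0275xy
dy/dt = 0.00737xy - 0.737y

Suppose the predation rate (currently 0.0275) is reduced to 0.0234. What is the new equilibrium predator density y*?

At the interior fixed point, setting dx/dt = 0 with x > 0 fixes y* = (prey growth rate)/(xy coefficient) — independent of the other coefficients.
With the change, y* = 0.65/0.0234 = 27.8; it rises from 23.6.

y* ≈ 27.8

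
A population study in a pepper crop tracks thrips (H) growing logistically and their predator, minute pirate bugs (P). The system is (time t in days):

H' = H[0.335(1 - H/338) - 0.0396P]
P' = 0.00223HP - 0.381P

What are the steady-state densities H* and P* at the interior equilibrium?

From dP/dt = 0 with P > 0: 0.00223H* = 0.381, so H* = 171.
Substitute into dH/dt = 0: 0.335(1 - 171/338) = 0.0396P*.
The bracket is 0.495, giving P* = 0.166/0.0396 = 4.18.

H* ≈ 171, P* ≈ 4.18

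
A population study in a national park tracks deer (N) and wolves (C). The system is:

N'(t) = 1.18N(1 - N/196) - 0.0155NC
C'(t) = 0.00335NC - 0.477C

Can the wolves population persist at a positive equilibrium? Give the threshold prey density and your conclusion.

The predator equation gives dC/dt > 0 only when N > 0.477/0.00335 = 142.
Without the predator, N → K = 196. Since 196 > 142, the predator can invade and persist.

Threshold N = 142; K > 142, so yes, the predator persists.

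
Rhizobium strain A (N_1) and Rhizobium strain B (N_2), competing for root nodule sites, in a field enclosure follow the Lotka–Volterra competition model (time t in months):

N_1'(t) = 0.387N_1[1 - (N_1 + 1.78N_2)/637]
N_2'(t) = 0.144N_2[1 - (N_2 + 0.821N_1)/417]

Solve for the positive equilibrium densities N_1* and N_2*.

Setting both brackets to zero gives the nullclines N_1 + 1.78N_2 = 637 and 0.821N_1 + N_2 = 417.
Substituting N_2 = 417 - 0.821N_1 into the first: N_1(1 - 1.78·0.821) = 637 - 1.78·417.
So N_1* = -105/-0.461 = 228, and then N_2* = 417 - 0.821·228 = 230.

N_1* ≈ 228, N_2* ≈ 230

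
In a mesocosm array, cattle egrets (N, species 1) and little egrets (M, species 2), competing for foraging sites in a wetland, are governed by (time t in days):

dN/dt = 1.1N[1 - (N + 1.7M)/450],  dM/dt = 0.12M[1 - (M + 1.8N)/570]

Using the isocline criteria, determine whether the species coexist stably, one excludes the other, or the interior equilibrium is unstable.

unstable coexistence (outcome depends on initial conditions)

Compare the nullcline intercepts: K1/α12 = 450/1.7 = 265 < K2 = 570; K2/α21 = 570/1.8 = 317 < K1 = 450.
Since both are reversed, neither can invade when rare; the interior point is a saddle.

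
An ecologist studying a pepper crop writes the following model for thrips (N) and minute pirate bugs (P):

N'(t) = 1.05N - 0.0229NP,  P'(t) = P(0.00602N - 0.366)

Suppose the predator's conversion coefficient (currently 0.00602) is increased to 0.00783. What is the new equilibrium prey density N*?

At the interior fixed point, setting dP/dt = 0 with P > 0 fixes N* = (predator death rate)/(NP coefficient) — independent of the other coefficients.
With the change, N* = 0.366/0.00783 = 46.7; it falls from 60.8.

N* ≈ 46.7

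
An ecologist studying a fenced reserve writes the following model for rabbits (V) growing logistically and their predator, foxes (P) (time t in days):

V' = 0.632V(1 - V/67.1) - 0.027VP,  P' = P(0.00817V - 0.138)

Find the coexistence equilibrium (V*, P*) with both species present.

V* ≈ 16.9, P* ≈ 17.5

From dP/dt = 0 with P > 0: 0.00817V* = 0.138, so V* = 16.9.
Substitute into dV/dt = 0: 0.632(1 - 16.9/67.1) = 0.027P*.
The bracket is 0.748, giving P* = 0.473/0.027 = 17.5.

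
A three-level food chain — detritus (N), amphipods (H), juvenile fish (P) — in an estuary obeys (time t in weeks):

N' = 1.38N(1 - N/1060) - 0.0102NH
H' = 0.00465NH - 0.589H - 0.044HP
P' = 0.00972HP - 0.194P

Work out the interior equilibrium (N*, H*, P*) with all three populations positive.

N* ≈ 904, H* ≈ 20, P* ≈ 82.1

From dP/dt = 0: 0.00972H* = 0.194, so H* = 20.
From dN/dt = 0: 1.38(1 - N*/1060) = 0.0102·20, giving N* = 1060·(1 - 0.148) = 904.
From dH/dt = 0: 0.00465·904 - 0.589 = 0.044P*, so P* = 3.61/0.044 = 82.1.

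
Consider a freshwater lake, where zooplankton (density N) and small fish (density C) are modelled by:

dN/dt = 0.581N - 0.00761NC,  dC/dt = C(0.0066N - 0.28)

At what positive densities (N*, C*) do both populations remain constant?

Set dC/dt = 0 with C > 0: 0.0066N - 0.28 = 0, so N* = 0.28/0.0066 = 42.4.
Set dN/dt = 0 with N > 0: 0.581 - 0.00761C = 0, so C* = 0.581/0.00761 = 76.3.

N* ≈ 42.4, C* ≈ 76.3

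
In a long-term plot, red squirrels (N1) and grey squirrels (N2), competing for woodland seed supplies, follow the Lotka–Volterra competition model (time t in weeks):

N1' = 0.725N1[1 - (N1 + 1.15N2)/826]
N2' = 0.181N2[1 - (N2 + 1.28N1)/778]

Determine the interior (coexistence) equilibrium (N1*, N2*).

Setting both brackets to zero gives the nullclines N1 + 1.15N2 = 826 and 1.28N1 + N2 = 778.
Substituting N2 = 778 - 1.28N1 into the first: N1(1 - 1.15·1.28) = 826 - 1.15·778.
So N1* = -68.7/-0.472 = 146, and then N2* = 778 - 1.28·146 = 592.

N1* ≈ 146, N2* ≈ 592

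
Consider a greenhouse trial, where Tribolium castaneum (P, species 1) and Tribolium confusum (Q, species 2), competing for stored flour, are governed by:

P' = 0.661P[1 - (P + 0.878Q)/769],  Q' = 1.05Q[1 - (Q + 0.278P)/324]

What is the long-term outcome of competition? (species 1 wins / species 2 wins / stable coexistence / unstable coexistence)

Compare the nullcline intercepts: K1/α12 = 769/0.878 = 876 > K2 = 324; K2/α21 = 324/0.278 = 1170 > K1 = 769.
Since both inequalities hold, each species can invade when rare, so the interior equilibrium is stable.

stable coexistence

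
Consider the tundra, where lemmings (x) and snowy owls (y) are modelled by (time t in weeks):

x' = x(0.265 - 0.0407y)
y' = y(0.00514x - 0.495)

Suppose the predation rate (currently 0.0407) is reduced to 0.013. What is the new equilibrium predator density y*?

At the interior fixed point, setting dx/dt = 0 with x > 0 fixes y* = (prey growth rate)/(xy coefficient) — independent of the other coefficients.
With the change, y* = 0.265/0.013 = 20.4; it rises from 6.51.

y* ≈ 20.4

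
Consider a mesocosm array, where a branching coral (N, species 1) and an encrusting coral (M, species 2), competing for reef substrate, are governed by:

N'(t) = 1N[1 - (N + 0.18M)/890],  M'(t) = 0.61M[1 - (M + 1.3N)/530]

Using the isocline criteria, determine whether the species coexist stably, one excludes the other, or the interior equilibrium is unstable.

Compare the nullcline intercepts: K1/α12 = 890/0.18 = 4940 > K2 = 530; K2/α21 = 530/1.3 = 408 < K1 = 890.
Since the inequalities point opposite ways, species 1 can invade but species 2 cannot.

species 1 excludes species 2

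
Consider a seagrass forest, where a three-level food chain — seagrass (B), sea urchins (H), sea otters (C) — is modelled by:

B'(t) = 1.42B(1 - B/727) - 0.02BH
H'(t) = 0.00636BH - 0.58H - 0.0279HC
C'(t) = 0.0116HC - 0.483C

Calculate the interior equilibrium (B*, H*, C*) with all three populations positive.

From dC/dt = 0: 0.0116H* = 0.483, so H* = 41.6.
From dB/dt = 0: 1.42(1 - B*/727) = 0.02·41.6, giving B* = 727·(1 - 0.586) = 301.
From dH/dt = 0: 0.00636·301 - 0.58 = 0.0279C*, so C* = 1.33/0.0279 = 47.7.

B* ≈ 301, H* ≈ 41.6, C* ≈ 47.7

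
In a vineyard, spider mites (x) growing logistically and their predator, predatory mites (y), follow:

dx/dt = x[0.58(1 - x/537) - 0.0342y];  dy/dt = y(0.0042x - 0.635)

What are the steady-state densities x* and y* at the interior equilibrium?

x* ≈ 151, y* ≈ 12.2

From dy/dt = 0 with y > 0: 0.0042x* = 0.635, so x* = 151.
Substitute into dx/dt = 0: 0.58(1 - 151/537) = 0.0342y*.
The bracket is 0.718, giving y* = 0.417/0.0342 = 12.2.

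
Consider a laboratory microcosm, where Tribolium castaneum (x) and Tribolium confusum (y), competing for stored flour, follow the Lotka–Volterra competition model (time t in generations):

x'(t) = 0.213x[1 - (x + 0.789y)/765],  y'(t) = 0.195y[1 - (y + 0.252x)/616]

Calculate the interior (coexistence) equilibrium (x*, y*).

Setting both brackets to zero gives the nullclines x + 0.789y = 765 and 0.252x + y = 616.
Substituting y = 616 - 0.252x into the first: x(1 - 0.789·0.252) = 765 - 0.789·616.
So x* = 279/0.801 = 348, and then y* = 616 - 0.252·348 = 528.

x* ≈ 348, y* ≈ 528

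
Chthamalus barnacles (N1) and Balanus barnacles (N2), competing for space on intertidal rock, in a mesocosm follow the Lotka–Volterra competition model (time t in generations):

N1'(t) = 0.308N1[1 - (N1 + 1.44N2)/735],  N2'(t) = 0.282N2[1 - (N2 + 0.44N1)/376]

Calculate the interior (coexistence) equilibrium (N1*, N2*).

N1* ≈ 528, N2* ≈ 144

Setting both brackets to zero gives the nullclines N1 + 1.44N2 = 735 and 0.44N1 + N2 = 376.
Substituting N2 = 376 - 0.44N1 into the first: N1(1 - 1.44·0.44) = 735 - 1.44·376.
So N1* = 194/0.366 = 528, and then N2* = 376 - 0.44·528 = 144.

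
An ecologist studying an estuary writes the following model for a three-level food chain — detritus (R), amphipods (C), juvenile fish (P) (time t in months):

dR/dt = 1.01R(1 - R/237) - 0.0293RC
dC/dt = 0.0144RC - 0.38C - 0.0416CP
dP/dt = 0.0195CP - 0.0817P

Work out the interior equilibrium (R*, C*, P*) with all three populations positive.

From dP/dt = 0: 0.0195C* = 0.0817, so C* = 4.19.
From dR/dt = 0: 1.01(1 - R*/237) = 0.0293·4.19, giving R* = 237·(1 - 0.122) = 208.
From dC/dt = 0: 0.0144·208 - 0.38 = 0.0416P*, so P* = 2.62/0.0416 = 62.9.

R* ≈ 208, C* ≈ 4.19, P* ≈ 62.9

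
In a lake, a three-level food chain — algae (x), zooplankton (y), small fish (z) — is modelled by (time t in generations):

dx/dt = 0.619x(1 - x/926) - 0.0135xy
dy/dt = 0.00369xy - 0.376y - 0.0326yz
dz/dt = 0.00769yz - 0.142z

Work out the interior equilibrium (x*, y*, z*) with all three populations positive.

x* ≈ 553, y* ≈ 18.5, z* ≈ 51.1

From dz/dt = 0: 0.00769y* = 0.142, so y* = 18.5.
From dx/dt = 0: 0.619(1 - x*/926) = 0.0135·18.5, giving x* = 926·(1 - 0.403) = 553.
From dy/dt = 0: 0.00369·553 - 0.376 = 0.0326z*, so z* = 1.66/0.0326 = 51.1.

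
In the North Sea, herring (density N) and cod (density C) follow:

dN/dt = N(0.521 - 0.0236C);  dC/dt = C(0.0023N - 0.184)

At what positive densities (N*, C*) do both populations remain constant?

Set dC/dt = 0 with C > 0: 0.0023N - 0.184 = 0, so N* = 0.184/0.0023 = 80.
Set dN/dt = 0 with N > 0: 0.521 - 0.0236C = 0, so C* = 0.521/0.0236 = 22.1.

N* ≈ 80, C* ≈ 22.1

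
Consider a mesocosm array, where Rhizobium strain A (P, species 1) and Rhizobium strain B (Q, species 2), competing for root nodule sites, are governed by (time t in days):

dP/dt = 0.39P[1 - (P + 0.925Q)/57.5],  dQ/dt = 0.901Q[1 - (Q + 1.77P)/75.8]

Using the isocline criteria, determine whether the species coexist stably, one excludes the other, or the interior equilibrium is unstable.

Compare the nullcline intercepts: K1/α12 = 57.5/0.925 = 62.2 < K2 = 75.8; K2/α21 = 75.8/1.77 = 42.8 < K1 = 57.5.
Since both are reversed, neither can invade when rare; the interior point is a saddle.

unstable coexistence (outcome depends on initial conditions)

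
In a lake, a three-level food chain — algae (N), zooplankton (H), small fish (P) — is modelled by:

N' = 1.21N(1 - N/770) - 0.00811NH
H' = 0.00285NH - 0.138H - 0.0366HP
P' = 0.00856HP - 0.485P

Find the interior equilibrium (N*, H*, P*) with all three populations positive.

From dP/dt = 0: 0.00856H* = 0.485, so H* = 56.7.
From dN/dt = 0: 1.21(1 - N*/770) = 0.00811·56.7, giving N* = 770·(1 - 0.38) = 478.
From dH/dt = 0: 0.00285·478 - 0.138 = 0.0366P*, so P* = 1.22/0.0366 = 33.4.

N* ≈ 478, H* ≈ 56.7, P* ≈ 33.4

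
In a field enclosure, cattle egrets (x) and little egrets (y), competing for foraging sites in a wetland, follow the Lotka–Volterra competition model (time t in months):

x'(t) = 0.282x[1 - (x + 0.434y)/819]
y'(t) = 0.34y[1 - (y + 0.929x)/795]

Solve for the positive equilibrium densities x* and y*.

Setting both brackets to zero gives the nullclines x + 0.434y = 819 and 0.929x + y = 795.
Substituting y = 795 - 0.929x into the first: x(1 - 0.434·0.929) = 819 - 0.434·795.
So x* = 474/0.597 = 794, and then y* = 795 - 0.929·794 = 57.2.

x* ≈ 794, y* ≈ 57.2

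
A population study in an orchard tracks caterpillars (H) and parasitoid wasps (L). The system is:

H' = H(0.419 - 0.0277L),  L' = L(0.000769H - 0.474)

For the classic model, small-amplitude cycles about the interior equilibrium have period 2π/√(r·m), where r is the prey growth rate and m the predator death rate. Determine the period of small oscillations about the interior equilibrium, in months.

T ≈ 14.1 months

Here r = 0.419 and m = 0.474, so r·m = 0.199.
ω = √0.199 = 0.446 per month, hence T = 2π/ω ≈ 14.1 months.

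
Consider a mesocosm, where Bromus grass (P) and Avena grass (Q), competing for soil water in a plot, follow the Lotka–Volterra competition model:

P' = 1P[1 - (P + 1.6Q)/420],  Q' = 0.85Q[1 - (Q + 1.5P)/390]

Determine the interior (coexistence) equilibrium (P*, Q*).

Setting both brackets to zero gives the nullclines P + 1.6Q = 420 and 1.5P + Q = 390.
Substituting Q = 390 - 1.5P into the first: P(1 - 1.6·1.5) = 420 - 1.6·390.
So P* = -204/-1.4 = 146, and then Q* = 390 - 1.5·146 = 171.

P* ≈ 146, Q* ≈ 171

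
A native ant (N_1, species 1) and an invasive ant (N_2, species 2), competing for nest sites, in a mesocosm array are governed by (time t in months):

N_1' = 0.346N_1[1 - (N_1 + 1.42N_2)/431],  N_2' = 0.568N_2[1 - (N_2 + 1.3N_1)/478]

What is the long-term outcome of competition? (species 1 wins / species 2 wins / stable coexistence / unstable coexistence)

Compare the nullcline intercepts: K1/α12 = 431/1.42 = 304 < K2 = 478; K2/α21 = 478/1.3 = 368 < K1 = 431.
Since both are reversed, neither can invade when rare; the interior point is a saddle.

unstable coexistence (outcome depends on initial conditions)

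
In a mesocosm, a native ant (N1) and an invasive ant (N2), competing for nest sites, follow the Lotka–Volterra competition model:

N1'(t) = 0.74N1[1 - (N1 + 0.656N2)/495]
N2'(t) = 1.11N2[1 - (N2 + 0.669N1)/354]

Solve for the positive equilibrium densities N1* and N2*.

Setting both brackets to zero gives the nullclines N1 + 0.656N2 = 495 and 0.669N1 + N2 = 354.
Substituting N2 = 354 - 0.669N1 into the first: N1(1 - 0.656·0.669) = 495 - 0.656·354.
So N1* = 263/0.561 = 468, and then N2* = 354 - 0.669·468 = 40.7.

N1* ≈ 468, N2* ≈ 40.7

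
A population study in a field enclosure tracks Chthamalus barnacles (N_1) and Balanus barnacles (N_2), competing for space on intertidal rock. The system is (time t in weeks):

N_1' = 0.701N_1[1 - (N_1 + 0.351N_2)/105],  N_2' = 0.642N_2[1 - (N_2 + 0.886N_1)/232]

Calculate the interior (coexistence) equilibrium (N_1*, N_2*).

N_1* ≈ 34.2, N_2* ≈ 202

Setting both brackets to zero gives the nullclines N_1 + 0.351N_2 = 105 and 0.886N_1 + N_2 = 232.
Substituting N_2 = 232 - 0.886N_1 into the first: N_1(1 - 0.351·0.886) = 105 - 0.351·232.
So N_1* = 23.6/0.689 = 34.2, and then N_2* = 232 - 0.886·34.2 = 202.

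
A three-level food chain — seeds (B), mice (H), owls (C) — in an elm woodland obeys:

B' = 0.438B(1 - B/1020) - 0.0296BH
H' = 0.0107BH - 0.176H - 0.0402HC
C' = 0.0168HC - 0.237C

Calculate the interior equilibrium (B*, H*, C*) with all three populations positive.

From dC/dt = 0: 0.0168H* = 0.237, so H* = 14.1.
From dB/dt = 0: 0.438(1 - B*/1020) = 0.0296·14.1, giving B* = 1020·(1 - 0.953) = 47.6.
From dH/dt = 0: 0.0107·47.6 - 0.176 = 0.0402C*, so C* = 0.333/0.0402 = 8.28.

B* ≈ 47.6, H* ≈ 14.1, C* ≈ 8.28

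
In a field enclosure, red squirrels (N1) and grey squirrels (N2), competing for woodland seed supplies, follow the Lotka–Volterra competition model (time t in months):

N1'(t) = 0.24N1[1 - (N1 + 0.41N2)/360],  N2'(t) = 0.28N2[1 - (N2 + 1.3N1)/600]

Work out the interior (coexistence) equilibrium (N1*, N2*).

Setting both brackets to zero gives the nullclines N1 + 0.41N2 = 360 and 1.3N1 + N2 = 600.
Substituting N2 = 600 - 1.3N1 into the first: N1(1 - 0.41·1.3) = 360 - 0.41·600.
So N1* = 114/0.467 = 244, and then N2* = 600 - 1.3·244 = 283.

N1* ≈ 244, N2* ≈ 283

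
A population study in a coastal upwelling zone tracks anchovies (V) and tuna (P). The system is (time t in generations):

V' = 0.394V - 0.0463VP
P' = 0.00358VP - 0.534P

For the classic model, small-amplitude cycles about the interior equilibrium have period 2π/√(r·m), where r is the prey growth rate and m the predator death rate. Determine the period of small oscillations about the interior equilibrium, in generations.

T ≈ 13.7 generations

Here r = 0.394 and m = 0.534, so r·m = 0.21.
ω = √0.21 = 0.459 per generation, hence T = 2π/ω ≈ 13.7 generations.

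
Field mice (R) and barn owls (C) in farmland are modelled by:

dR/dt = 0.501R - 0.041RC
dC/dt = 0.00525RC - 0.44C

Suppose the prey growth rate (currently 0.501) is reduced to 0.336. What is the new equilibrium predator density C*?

At the interior fixed point, setting dR/dt = 0 with R > 0 fixes C* = (prey growth rate)/(RC coefficient) — independent of the other coefficients.
With the change, C* = 0.336/0.041 = 8.2; it falls from 12.2.

C* ≈ 8.2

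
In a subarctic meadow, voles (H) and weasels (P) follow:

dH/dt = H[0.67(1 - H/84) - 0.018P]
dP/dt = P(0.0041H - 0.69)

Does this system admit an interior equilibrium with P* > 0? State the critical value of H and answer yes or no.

The predator equation gives dP/dt > 0 only when H > 0.69/0.0041 = 168.
Without the predator, H → K = 84. Since 84 < 168, the predator cannot invade.

Threshold H = 168; K < 168, so no, the predator goes extinct.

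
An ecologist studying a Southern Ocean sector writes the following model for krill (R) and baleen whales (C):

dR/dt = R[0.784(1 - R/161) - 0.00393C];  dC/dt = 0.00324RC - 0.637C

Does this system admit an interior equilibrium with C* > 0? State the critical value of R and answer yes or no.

The predator equation gives dC/dt > 0 only when R > 0.637/0.00324 = 197.
Without the predator, R → K = 161. Since 161 < 197, the predator cannot invade.

Threshold R = 197; K < 197, so no, the predator goes extinct.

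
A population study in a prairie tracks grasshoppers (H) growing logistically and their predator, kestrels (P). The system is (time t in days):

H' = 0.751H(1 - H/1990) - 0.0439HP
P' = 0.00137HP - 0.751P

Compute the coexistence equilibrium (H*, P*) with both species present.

From dP/dt = 0 with P > 0: 0.00137H* = 0.751, so H* = 548.
Substitute into dH/dt = 0: 0.751(1 - 548/1990) = 0.0439P*.
The bracket is 0.725, giving P* = 0.544/0.0439 = 12.4.

H* ≈ 548, P* ≈ 12.4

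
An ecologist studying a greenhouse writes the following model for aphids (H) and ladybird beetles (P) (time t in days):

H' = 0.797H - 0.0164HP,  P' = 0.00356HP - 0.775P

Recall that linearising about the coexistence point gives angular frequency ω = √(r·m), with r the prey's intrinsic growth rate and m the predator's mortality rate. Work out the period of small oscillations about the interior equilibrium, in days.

Here r = 0.797 and m = 0.775, so r·m = 0.618.
ω = √0.618 = 0.786 per day, hence T = 2π/ω ≈ 7.99 days.

T ≈ 7.99 days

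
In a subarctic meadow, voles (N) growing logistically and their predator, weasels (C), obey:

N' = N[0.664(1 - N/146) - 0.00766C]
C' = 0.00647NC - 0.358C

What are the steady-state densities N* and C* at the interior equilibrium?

From dC/dt = 0 with C > 0: 0.00647N* = 0.358, so N* = 55.3.
Substitute into dN/dt = 0: 0.664(1 - 55.3/146) = 0.00766C*.
The bracket is 0.621, giving C* = 0.412/0.00766 = 53.8.

N* ≈ 55.3, C* ≈ 53.8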